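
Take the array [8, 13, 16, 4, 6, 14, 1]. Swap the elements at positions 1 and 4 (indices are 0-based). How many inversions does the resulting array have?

12

Positions 1 and 4 hold 13 and 6; after swapping, the array is [8, 6, 16, 4, 13, 14, 1].
Sweep left to right; for each value list the smaller values that follow it:
8: 3
6: 2
16: 4
4: 1
13: 1
14: 1
1: 0
Sum: 3 + 2 + 4 + 1 + 1 + 1 + 0 = 12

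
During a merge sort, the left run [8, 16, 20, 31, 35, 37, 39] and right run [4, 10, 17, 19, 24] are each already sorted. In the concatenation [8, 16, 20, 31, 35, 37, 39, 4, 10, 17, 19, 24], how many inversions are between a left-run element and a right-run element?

Take each right-half value and tally the left-half values above it:
r = 4: 8, 16, 20, 31, 35, 37, 39 → 7
r = 10: 16, 20, 31, 35, 37, 39 → 6
r = 17: 20, 31, 35, 37, 39 → 5
r = 19: 20, 31, 35, 37, 39 → 5
r = 24: 31, 35, 37, 39 → 4
Cross-inversions: 7 + 6 + 5 + 5 + 4 = 27

Split inversions: 27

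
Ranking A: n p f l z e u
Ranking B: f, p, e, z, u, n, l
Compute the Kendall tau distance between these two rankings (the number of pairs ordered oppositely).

Assign each item its position (1..7) in the first ordering, then rewrite the second ordering as that position sequence:
positions: n→1, p→2, f→3, l→4, z→5, e→6, u→7
second ordering as positions: [3, 2, 6, 5, 7, 1, 4]
Discordant pairs = inversions in this position sequence.
3: 2, 1 → 2
2: 1 → 1
6: 5, 1, 4 → 3
5: 1, 4 → 2
7: 1, 4 → 2
1: 0
4: 0
Total: 2 + 1 + 3 + 2 + 2 + 0 + 0 = 10

Discordant pairs: 10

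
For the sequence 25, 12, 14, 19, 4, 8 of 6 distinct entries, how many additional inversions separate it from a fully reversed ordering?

4

Maximum inversions for 6 distinct elements is C(6, 2) = 6·5/2 = 15.
Current inversions — for each element, count later smaller elements:
25: 5
12: 2
14: 2
19: 2
4: 0
8: 0
Current total: 5 + 2 + 2 + 2 + 0 + 0 = 11
Shortfall: 15 − 11 = 4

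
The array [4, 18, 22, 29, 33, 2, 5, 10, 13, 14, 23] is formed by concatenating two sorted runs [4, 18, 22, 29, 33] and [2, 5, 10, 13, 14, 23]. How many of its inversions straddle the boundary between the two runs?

Take each right-half value and tally the left-half values above it:
r = 2: 4, 18, 22, 29, 33 → 5
r = 5: 18, 22, 29, 33 → 4
r = 10: 18, 22, 29, 33 → 4
r = 13: 18, 22, 29, 33 → 4
r = 14: 18, 22, 29, 33 → 4
r = 23: 29, 33 → 2
Cross-inversions: 5 + 4 + 4 + 4 + 4 + 2 = 23

23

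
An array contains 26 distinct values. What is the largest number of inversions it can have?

The maximum occurs when the array is in strictly decreasing order: every one of the C(26, 2) pairs is inverted.
C(26, 2) = 26·25/2 = 325

325 inversions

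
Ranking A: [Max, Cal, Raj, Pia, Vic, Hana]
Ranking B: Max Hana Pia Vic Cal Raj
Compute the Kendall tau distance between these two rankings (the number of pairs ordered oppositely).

8

Assign each item its position (1..6) in the first ordering, then rewrite the second ordering as that position sequence:
positions: Max→1, Cal→2, Raj→3, Pia→4, Vic→5, Hana→6
second ordering as positions: [1, 6, 4, 5, 2, 3]
Discordant pairs = inversions in this position sequence.
1: 0
6: 4, 5, 2, 3 → 4
4: 2, 3 → 2
5: 2, 3 → 2
2: 0
3: 0
Total: 0 + 4 + 2 + 2 + 0 + 0 = 8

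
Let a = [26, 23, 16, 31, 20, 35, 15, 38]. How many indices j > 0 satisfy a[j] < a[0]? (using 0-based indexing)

The element at index 0 is 26.
Elements after it: 23, 16, 31, 20, 35, 15, 38
Those smaller than 26: 23, 16, 20, 15

4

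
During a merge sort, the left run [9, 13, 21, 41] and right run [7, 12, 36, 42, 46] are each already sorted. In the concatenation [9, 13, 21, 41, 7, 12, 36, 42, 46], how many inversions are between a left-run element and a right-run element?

There are 8 split inversions.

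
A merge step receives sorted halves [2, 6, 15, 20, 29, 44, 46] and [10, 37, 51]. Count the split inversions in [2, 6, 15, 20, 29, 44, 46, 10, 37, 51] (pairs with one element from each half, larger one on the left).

7

Count, for every r in R, how many entries of L exceed r:
r = 10: 15, 20, 29, 44, 46 → 5
r = 37: 44, 46 → 2
r = 51: none → 0
Cross-inversions: 5 + 2 + 0 = 7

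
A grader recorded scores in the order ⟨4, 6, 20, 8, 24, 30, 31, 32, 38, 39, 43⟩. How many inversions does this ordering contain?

1

Sweep left to right; for each value list the smaller values that follow it:
4: 0
6: 0
20: 1
8: 0
24: 0
30: 0
31: 0
32: 0
38: 0
39: 0
43: 0
Sum: 0 + 0 + 1 + 0 + 0 + 0 + 0 + 0 + 0 + 0 + 0 = 1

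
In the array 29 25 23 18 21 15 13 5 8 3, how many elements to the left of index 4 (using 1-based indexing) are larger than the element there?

The element at index 4 is 18.
Elements before it: 29, 25, 23
Those larger than 18: 29, 25, 23

3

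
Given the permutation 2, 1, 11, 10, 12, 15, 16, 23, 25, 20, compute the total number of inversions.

4

For each element, count later entries that are smaller:
2 → 1 → 1
1 → none → 0
11 → 10 → 1
10 → none → 0
12 → none → 0
15 → none → 0
16 → none → 0
23 → 20 → 1
25 → 20 → 1
20 → none → 0
Sum: 1 + 0 + 1 + 0 + 0 + 0 + 0 + 1 + 1 + 0 = 4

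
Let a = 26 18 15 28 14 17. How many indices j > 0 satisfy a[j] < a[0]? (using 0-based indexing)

4

The element at index 0 is 26.
Elements after it: 18, 15, 28, 14, 17
Those smaller than 26: 18, 15, 14, 17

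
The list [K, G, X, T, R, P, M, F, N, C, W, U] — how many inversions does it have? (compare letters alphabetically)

34

For each element, count later entries that are smaller:
K: 3
G: 2
X: 9
T: 6
R: 5
P: 4
M: 2
F: 1
N: 1
C: 0
W: 1
U: 0
Sum: 3 + 2 + 9 + 6 + 5 + 4 + 2 + 1 + 1 + 0 + 1 + 0 = 34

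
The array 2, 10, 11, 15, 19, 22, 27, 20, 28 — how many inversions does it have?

For each element, count later entries that are smaller:
2 → none → 0
10 → none → 0
11 → none → 0
15 → none → 0
19 → none → 0
22 → 20 → 1
27 → 20 → 1
20 → none → 0
28 → none → 0
Sum: 0 + 0 + 0 + 0 + 0 + 1 + 1 + 0 + 0 = 2

2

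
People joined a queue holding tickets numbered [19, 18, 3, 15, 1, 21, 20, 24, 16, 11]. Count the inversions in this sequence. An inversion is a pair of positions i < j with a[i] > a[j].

22

Element-by-element contributions:
19 → 18, 3, 15, 1, 16, 11 → 6
18 → 3, 15, 1, 16, 11 → 5
3 → 1 → 1
15 → 1, 11 → 2
1 → none → 0
21 → 20, 16, 11 → 3
20 → 16, 11 → 2
24 → 16, 11 → 2
16 → 11 → 1
11 → none → 0
Sum: 6 + 5 + 1 + 2 + 0 + 3 + 2 + 2 + 1 + 0 = 22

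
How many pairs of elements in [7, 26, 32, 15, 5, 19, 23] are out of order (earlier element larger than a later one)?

There are 10 inversions.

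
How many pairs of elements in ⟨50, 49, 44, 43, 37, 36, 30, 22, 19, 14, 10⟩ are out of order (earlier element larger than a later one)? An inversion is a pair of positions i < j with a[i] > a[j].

For each element, count later entries that are smaller:
50 → 49, 44, 43, 37, 36, 30, 22, 19, 14, 10 → 10
49 → 44, 43, 37, 36, 30, 22, 19, 14, 10 → 9
44 → 43, 37, 36, 30, 22, 19, 14, 10 → 8
43 → 37, 36, 30, 22, 19, 14, 10 → 7
37 → 36, 30, 22, 19, 14, 10 → 6
36 → 30, 22, 19, 14, 10 → 5
30 → 22, 19, 14, 10 → 4
22 → 19, 14, 10 → 3
19 → 14, 10 → 2
14 → 10 → 1
10 → none → 0
Sum: 10 + 9 + 8 + 7 + 6 + 5 + 4 + 3 + 2 + 1 + 0 = 55

55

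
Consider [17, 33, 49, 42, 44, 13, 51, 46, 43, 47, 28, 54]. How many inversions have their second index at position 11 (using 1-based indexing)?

The element at index 11 is 28.
Elements before it: 17, 33, 49, 42, 44, 13, 51, 46, 43, 47
Those larger than 28: 33, 49, 42, 44, 51, 46, 43, 47

8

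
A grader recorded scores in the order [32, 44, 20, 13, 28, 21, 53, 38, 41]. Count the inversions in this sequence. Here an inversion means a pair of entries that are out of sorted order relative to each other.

For each element, count later entries that are smaller:
32: 4
44: 6
20: 1
13: 0
28: 1
21: 0
53: 2
38: 0
41: 0
Sum: 4 + 6 + 1 + 0 + 1 + 0 + 2 + 0 + 0 = 14

14 inversions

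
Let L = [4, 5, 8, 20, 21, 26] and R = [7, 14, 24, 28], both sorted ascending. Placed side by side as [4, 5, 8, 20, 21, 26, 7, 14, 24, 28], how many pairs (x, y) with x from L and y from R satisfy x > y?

8

Take each right-half value and tally the left-half values above it:
r = 7: 8, 20, 21, 26 → 4
r = 14: 20, 21, 26 → 3
r = 24: 26 → 1
r = 28: none → 0
Cross-inversions: 4 + 3 + 1 + 0 = 8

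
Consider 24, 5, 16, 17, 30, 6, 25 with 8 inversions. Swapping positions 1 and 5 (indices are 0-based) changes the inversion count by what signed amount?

Positions 1 and 5 hold 5 and 6; after swapping, the array is [24, 6, 16, 17, 30, 5, 25].
Sweep left to right; for each value list the smaller values that follow it:
24 → 6, 16, 17, 5 → 4
6 → 5 → 1
16 → 5 → 1
17 → 5 → 1
30 → 5, 25 → 2
5 → none → 0
25 → none → 0
Sum: 4 + 1 + 1 + 1 + 2 + 0 + 0 = 9
Change: 9 − 8 = +1

+1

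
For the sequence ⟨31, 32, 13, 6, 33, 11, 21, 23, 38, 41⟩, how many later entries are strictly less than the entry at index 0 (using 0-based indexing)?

The element at index 0 is 31.
Elements after it: 32, 13, 6, 33, 11, 21, 23, 38, 41
Those smaller than 31: 13, 6, 11, 21, 23

5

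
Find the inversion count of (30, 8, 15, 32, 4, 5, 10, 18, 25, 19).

Element-by-element contributions:
30 → 8, 15, 4, 5, 10, 18, 25, 19 → 8
8 → 4, 5 → 2
15 → 4, 5, 10 → 3
32 → 4, 5, 10, 18, 25, 19 → 6
4 → none → 0
5 → none → 0
10 → none → 0
18 → none → 0
25 → 19 → 1
19 → none → 0
Sum: 8 + 2 + 3 + 6 + 0 + 0 + 0 + 0 + 1 + 0 = 20

20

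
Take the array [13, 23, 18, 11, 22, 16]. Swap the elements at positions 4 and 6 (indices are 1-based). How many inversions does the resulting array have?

There are 9 inversions.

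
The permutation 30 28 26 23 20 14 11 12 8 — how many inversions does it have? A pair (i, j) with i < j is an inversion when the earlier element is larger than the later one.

There are 35 out-of-order pairs.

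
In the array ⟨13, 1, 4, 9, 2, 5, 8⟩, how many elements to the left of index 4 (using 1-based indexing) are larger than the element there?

1

The element at index 4 is 9.
Elements before it: 13, 1, 4
Those larger than 9: 13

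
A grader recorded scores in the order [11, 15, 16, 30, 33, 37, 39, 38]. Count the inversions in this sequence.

1

For each element, count later entries that are smaller:
11: 0
15: 0
16: 0
30: 0
33: 0
37: 0
39: 1
38: 0
Sum: 0 + 0 + 0 + 0 + 0 + 0 + 1 + 0 = 1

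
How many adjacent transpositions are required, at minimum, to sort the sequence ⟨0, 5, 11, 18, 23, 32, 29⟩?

1

Each adjacent swap fixes exactly one inversion, so the minimum swap count equals the number of inversions.
Count inversions — for each element, later elements that are smaller:
0: none → 0
5: none → 0
11: none → 0
18: none → 0
23: none → 0
32: 29 → 1
29: none → 0
Total inversions: 0 + 0 + 0 + 0 + 0 + 1 + 0 = 1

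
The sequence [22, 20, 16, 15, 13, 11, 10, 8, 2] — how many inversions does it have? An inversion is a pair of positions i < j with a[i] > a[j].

36

Element-by-element contributions:
22 → 20, 16, 15, 13, 11, 10, 8, 2 → 8
20 → 16, 15, 13, 11, 10, 8, 2 → 7
16 → 15, 13, 11, 10, 8, 2 → 6
15 → 13, 11, 10, 8, 2 → 5
13 → 11, 10, 8, 2 → 4
11 → 10, 8, 2 → 3
10 → 8, 2 → 2
8 → 2 → 1
2 → none → 0
Sum: 8 + 7 + 6 + 5 + 4 + 3 + 2 + 1 + 0 = 36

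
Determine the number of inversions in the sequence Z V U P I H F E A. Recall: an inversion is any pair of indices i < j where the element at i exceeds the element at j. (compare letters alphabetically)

36

Sweep left to right; for each value list the smaller values that follow it:
Z: 8
V: 7
U: 6
P: 5
I: 4
H: 3
F: 2
E: 1
A: 0
Sum: 8 + 7 + 6 + 5 + 4 + 3 + 2 + 1 + 0 = 36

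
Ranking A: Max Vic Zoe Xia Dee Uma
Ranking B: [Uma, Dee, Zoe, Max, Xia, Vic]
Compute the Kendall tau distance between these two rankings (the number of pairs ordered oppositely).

Assign each item its position (1..6) in the first ordering, then rewrite the second ordering as that position sequence:
positions: Max→1, Vic→2, Zoe→3, Xia→4, Dee→5, Uma→6
second ordering as positions: [6, 5, 3, 1, 4, 2]
Discordant pairs = inversions in this position sequence.
6: 5, 3, 1, 4, 2 → 5
5: 3, 1, 4, 2 → 4
3: 1, 2 → 2
1: 0
4: 2 → 1
2: 0
Total: 5 + 4 + 2 + 0 + 1 + 0 = 12

12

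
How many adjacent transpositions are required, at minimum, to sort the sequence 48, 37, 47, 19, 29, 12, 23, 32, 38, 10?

Adjacent swaps: 31

Minimum adjacent swaps = number of inversions (each swap of adjacent out-of-order elements removes one inversion and no swap can remove more).
Count inversions — for each element, later elements that are smaller:
48: 37, 47, 19, 29, 12, 23, 32, 38, 10 → 9
37: 19, 29, 12, 23, 32, 10 → 6
47: 19, 29, 12, 23, 32, 38, 10 → 7
19: 12, 10 → 2
29: 12, 23, 10 → 3
12: 10 → 1
23: 10 → 1
32: 10 → 1
38: 10 → 1
10: none → 0
Total inversions: 9 + 6 + 7 + 2 + 3 + 1 + 1 + 1 + 1 + 0 = 31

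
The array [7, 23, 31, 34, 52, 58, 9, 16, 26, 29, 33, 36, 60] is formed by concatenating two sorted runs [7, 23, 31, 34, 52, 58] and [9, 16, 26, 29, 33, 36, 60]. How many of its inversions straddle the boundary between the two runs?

23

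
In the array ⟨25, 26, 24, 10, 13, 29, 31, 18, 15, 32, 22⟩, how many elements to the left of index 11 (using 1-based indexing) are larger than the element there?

6

The element at index 11 is 22.
Elements before it: 25, 26, 24, 10, 13, 29, 31, 18, 15, 32
Those larger than 22: 25, 26, 24, 29, 31, 32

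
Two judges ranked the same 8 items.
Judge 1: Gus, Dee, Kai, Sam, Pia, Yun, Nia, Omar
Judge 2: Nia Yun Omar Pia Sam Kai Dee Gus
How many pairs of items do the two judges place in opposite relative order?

Assign each item its position (1..8) in the first ordering, then rewrite the second ordering as that position sequence:
positions: Gus→1, Dee→2, Kai→3, Sam→4, Pia→5, Yun→6, Nia→7, Omar→8
second ordering as positions: [7, 6, 8, 5, 4, 3, 2, 1]
Discordant pairs = inversions in this position sequence.
7: 6, 5, 4, 3, 2, 1 → 6
6: 5, 4, 3, 2, 1 → 5
8: 5, 4, 3, 2, 1 → 5
5: 4, 3, 2, 1 → 4
4: 3, 2, 1 → 3
3: 2, 1 → 2
2: 1 → 1
1: 0
Total: 6 + 5 + 5 + 4 + 3 + 2 + 1 + 0 = 26

26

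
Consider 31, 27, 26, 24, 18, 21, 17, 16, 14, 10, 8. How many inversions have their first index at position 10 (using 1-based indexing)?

The element at index 10 is 10.
Elements after it: 8
Those smaller than 10: 8

1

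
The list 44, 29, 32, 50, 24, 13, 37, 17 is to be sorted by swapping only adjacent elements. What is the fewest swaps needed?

19

The minimum number of adjacent swaps to sort an array equals its inversion count, since every such swap removes exactly one inversion.
Count inversions — for each element, later elements that are smaller:
44: 29, 32, 24, 13, 37, 17 → 6
29: 24, 13, 17 → 3
32: 24, 13, 17 → 3
50: 24, 13, 37, 17 → 4
24: 13, 17 → 2
13: none → 0
37: 17 → 1
17: none → 0
Total inversions: 6 + 3 + 3 + 4 + 2 + 0 + 1 + 0 = 19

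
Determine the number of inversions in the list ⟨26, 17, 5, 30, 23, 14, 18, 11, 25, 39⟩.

For each element, count later entries that are smaller:
26 → 17, 5, 23, 14, 18, 11, 25 → 7
17 → 5, 14, 11 → 3
5 → none → 0
30 → 23, 14, 18, 11, 25 → 5
23 → 14, 18, 11 → 3
14 → 11 → 1
18 → 11 → 1
11 → none → 0
25 → none → 0
39 → none → 0
Sum: 7 + 3 + 0 + 5 + 3 + 1 + 1 + 0 + 0 + 0 = 20

20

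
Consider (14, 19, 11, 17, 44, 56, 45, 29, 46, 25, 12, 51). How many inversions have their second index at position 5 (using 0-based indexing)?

The element at index 5 is 56.
Elements before it: 14, 19, 11, 17, 44
None of them are larger than 56.

0 such elements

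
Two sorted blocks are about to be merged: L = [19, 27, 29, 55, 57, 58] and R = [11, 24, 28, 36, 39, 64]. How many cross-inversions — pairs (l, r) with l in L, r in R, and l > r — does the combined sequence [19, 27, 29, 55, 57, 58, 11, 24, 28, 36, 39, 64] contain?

21

For each element r of the right run, count left-run elements greater than r:
r = 11: 19, 27, 29, 55, 57, 58 → 6
r = 24: 27, 29, 55, 57, 58 → 5
r = 28: 29, 55, 57, 58 → 4
r = 36: 55, 57, 58 → 3
r = 39: 55, 57, 58 → 3
r = 64: none → 0
Cross-inversions: 6 + 5 + 4 + 3 + 3 + 0 = 21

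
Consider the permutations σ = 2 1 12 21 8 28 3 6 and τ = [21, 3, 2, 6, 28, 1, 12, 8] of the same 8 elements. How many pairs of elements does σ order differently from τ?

Discordant pairs: 15

Assign each item its position (1..8) in the first ordering, then rewrite the second ordering as that position sequence:
positions: 2→1, 1→2, 12→3, 21→4, 8→5, 28→6, 3→7, 6→8
second ordering as positions: [4, 7, 1, 8, 6, 2, 3, 5]
Discordant pairs = inversions in this position sequence.
4: 1, 2, 3 → 3
7: 1, 6, 2, 3, 5 → 5
1: 0
8: 6, 2, 3, 5 → 4
6: 2, 3, 5 → 3
2: 0
3: 0
5: 0
Total: 3 + 5 + 0 + 4 + 3 + 0 + 0 + 0 = 15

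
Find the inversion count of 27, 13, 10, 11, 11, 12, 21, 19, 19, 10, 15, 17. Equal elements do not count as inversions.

There are 30 out-of-order pairs.

Sweep left to right; for each value list the smaller values that follow it:
27: 11
13: 5
10: 0
11: 1
11: 1
12: 1
21: 5
19: 3
19: 3
10: 0
15: 0
17: 0
Sum: 11 + 5 + 0 + 1 + 1 + 1 + 5 + 3 + 3 + 0 + 0 + 0 = 30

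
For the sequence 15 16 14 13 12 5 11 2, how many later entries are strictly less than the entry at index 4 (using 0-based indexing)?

3

The element at index 4 is 12.
Elements after it: 5, 11, 2
Those smaller than 12: 5, 11, 2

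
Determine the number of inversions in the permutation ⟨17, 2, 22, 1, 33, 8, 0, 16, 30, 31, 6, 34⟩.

Sweep left to right; for each value list the smaller values that follow it:
17: 6
2: 2
22: 5
1: 1
33: 6
8: 2
0: 0
16: 1
30: 1
31: 1
6: 0
34: 0
Sum: 6 + 2 + 5 + 1 + 6 + 2 + 0 + 1 + 1 + 1 + 0 + 0 = 25

25 inversions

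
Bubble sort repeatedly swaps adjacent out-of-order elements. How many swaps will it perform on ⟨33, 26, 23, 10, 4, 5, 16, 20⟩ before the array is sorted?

Minimum adjacent swaps = number of inversions (each swap of adjacent out-of-order elements removes one inversion and no swap can remove more).
Count inversions — for each element, later elements that are smaller:
33: 26, 23, 10, 4, 5, 16, 20 → 7
26: 23, 10, 4, 5, 16, 20 → 6
23: 10, 4, 5, 16, 20 → 5
10: 4, 5 → 2
4: none → 0
5: none → 0
16: none → 0
20: none → 0
Total inversions: 7 + 6 + 5 + 2 + 0 + 0 + 0 + 0 = 20

Adjacent swaps: 20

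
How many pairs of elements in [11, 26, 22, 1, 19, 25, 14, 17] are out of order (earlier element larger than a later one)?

15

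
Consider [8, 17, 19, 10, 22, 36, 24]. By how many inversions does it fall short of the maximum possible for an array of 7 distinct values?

18

Maximum inversions for 7 distinct elements is C(7, 2) = 7·6/2 = 21.
Current inversions — for each element, count later smaller elements:
8: 0
17: 1
19: 1
10: 0
22: 0
36: 1
24: 0
Current total: 0 + 1 + 1 + 0 + 0 + 1 + 0 = 3
Shortfall: 21 − 3 = 18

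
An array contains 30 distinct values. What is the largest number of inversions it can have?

There are 435 inversions.

A reversed (strictly descending) arrangement makes every pair an inversion, giving C(30, 2) inversions.
C(30, 2) = 30·29/2 = 435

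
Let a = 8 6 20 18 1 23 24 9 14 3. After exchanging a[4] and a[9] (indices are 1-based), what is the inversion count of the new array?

Positions 4 and 9 hold 18 and 14; after swapping, the array is [8, 6, 20, 14, 1, 23, 24, 9, 18, 3].
Sweep left to right; for each value list the smaller values that follow it:
8 → 6, 1, 3 → 3
6 → 1, 3 → 2
20 → 14, 1, 9, 18, 3 → 5
14 → 1, 9, 3 → 3
1 → none → 0
23 → 9, 18, 3 → 3
24 → 9, 18, 3 → 3
9 → 3 → 1
18 → 3 → 1
3 → none → 0
Sum: 3 + 2 + 5 + 3 + 0 + 3 + 3 + 1 + 1 + 0 = 21

21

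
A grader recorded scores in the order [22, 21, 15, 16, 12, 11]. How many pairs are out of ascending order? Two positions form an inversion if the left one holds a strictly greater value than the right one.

14

For each element, count later entries that are smaller:
22 → 21, 15, 16, 12, 11 → 5
21 → 15, 16, 12, 11 → 4
15 → 12, 11 → 2
16 → 12, 11 → 2
12 → 11 → 1
11 → none → 0
Sum: 5 + 4 + 2 + 2 + 1 + 0 = 14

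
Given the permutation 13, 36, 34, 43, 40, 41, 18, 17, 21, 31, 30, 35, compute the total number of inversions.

34 inversions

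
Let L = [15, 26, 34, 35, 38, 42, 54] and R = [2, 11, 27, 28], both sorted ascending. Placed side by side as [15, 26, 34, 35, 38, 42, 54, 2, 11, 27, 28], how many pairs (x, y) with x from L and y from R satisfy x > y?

Split inversions: 24

Take each right-half value and tally the left-half values above it:
r = 2: 15, 26, 34, 35, 38, 42, 54 → 7
r = 11: 15, 26, 34, 35, 38, 42, 54 → 7
r = 27: 34, 35, 38, 42, 54 → 5
r = 28: 34, 35, 38, 42, 54 → 5
Cross-inversions: 7 + 7 + 5 + 5 = 24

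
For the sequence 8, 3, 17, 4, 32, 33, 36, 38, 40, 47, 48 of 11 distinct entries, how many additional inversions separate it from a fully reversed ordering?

52

Maximum inversions for 11 distinct elements is C(11, 2) = 11·10/2 = 55.
Current inversions — for each element, count later smaller elements:
8: 2
3: 0
17: 1
4: 0
32: 0
33: 0
36: 0
38: 0
40: 0
47: 0
48: 0
Current total: 2 + 0 + 1 + 0 + 0 + 0 + 0 + 0 + 0 + 0 + 0 = 3
Shortfall: 55 − 3 = 52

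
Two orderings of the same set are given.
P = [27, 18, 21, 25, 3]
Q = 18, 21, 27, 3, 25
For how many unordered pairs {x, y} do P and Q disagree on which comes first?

There are 3 disagreeing pairs.

Assign each item its position (1..5) in the first ordering, then rewrite the second ordering as that position sequence:
positions: 27→1, 18→2, 21→3, 25→4, 3→5
second ordering as positions: [2, 3, 1, 5, 4]
Discordant pairs = inversions in this position sequence.
2: 1 → 1
3: 1 → 1
1: 0
5: 4 → 1
4: 0
Total: 1 + 1 + 0 + 1 + 0 = 3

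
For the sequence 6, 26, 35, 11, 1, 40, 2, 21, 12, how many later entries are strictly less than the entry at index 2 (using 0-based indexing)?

5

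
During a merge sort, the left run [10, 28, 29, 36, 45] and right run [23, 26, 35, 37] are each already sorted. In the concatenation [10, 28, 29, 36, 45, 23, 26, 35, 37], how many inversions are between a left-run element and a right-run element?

11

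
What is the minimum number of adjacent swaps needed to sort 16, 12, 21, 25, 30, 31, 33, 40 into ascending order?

Each adjacent swap fixes exactly one inversion, so the minimum swap count equals the number of inversions.
Count inversions — for each element, later elements that are smaller:
16: 12 → 1
12: none → 0
21: none → 0
25: none → 0
30: none → 0
31: none → 0
33: none → 0
40: none → 0
Total inversions: 1 + 0 + 0 + 0 + 0 + 0 + 0 + 0 = 1

1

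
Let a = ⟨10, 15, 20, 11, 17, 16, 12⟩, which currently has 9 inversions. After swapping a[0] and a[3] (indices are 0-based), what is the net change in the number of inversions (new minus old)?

Positions 0 and 3 hold 10 and 11; after swapping, the array is [11, 15, 20, 10, 17, 16, 12].
For each element, count later entries that are smaller:
11 → 10 → 1
15 → 10, 12 → 2
20 → 10, 17, 16, 12 → 4
10 → none → 0
17 → 16, 12 → 2
16 → 12 → 1
12 → none → 0
Sum: 1 + 2 + 4 + 0 + 2 + 1 + 0 = 10
Change: 10 − 9 = +1

+1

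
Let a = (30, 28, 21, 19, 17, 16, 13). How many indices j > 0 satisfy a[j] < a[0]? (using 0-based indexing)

6

The element at index 0 is 30.
Elements after it: 28, 21, 19, 17, 16, 13
Those smaller than 30: 28, 21, 19, 17, 16, 13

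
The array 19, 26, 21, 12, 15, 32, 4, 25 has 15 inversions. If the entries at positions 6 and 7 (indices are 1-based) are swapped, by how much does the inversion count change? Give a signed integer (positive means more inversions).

-1

Positions 6 and 7 hold 32 and 4; after swapping, the array is [19, 26, 21, 12, 15, 4, 32, 25].
For each element, count later entries that are smaller:
19 → 12, 15, 4 → 3
26 → 21, 12, 15, 4, 25 → 5
21 → 12, 15, 4 → 3
12 → 4 → 1
15 → 4 → 1
4 → none → 0
32 → 25 → 1
25 → none → 0
Sum: 3 + 5 + 3 + 1 + 1 + 0 + 1 + 0 = 14
Change: 14 − 15 = -1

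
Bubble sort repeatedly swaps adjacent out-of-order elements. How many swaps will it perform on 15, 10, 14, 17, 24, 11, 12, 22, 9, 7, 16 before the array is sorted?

31

Each adjacent swap fixes exactly one inversion, so the minimum swap count equals the number of inversions.
Count inversions — for each element, later elements that are smaller:
15: 10, 14, 11, 12, 9, 7 → 6
10: 9, 7 → 2
14: 11, 12, 9, 7 → 4
17: 11, 12, 9, 7, 16 → 5
24: 11, 12, 22, 9, 7, 16 → 6
11: 9, 7 → 2
12: 9, 7 → 2
22: 9, 7, 16 → 3
9: 7 → 1
7: none → 0
16: none → 0
Total inversions: 6 + 2 + 4 + 5 + 6 + 2 + 2 + 3 + 1 + 0 + 0 = 31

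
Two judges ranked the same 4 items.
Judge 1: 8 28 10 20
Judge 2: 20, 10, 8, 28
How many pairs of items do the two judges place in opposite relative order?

Discordant pairs: 5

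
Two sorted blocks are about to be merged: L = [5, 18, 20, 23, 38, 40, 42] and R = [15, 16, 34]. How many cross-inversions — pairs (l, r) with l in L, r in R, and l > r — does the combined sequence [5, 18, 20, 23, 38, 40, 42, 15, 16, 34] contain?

15

Take each right-half value and tally the left-half values above it:
r = 15: 18, 20, 23, 38, 40, 42 → 6
r = 16: 18, 20, 23, 38, 40, 42 → 6
r = 34: 38, 40, 42 → 3
Cross-inversions: 6 + 6 + 3 = 15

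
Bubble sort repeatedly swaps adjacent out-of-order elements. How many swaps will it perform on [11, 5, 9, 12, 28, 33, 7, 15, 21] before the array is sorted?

There are 11 adjacent swaps.

Minimum adjacent swaps = number of inversions (each swap of adjacent out-of-order elements removes one inversion and no swap can remove more).
Count inversions — for each element, later elements that are smaller:
11: 5, 9, 7 → 3
5: none → 0
9: 7 → 1
12: 7 → 1
28: 7, 15, 21 → 3
33: 7, 15, 21 → 3
7: none → 0
15: none → 0
21: none → 0
Total inversions: 3 + 0 + 1 + 1 + 3 + 3 + 0 + 0 + 0 = 11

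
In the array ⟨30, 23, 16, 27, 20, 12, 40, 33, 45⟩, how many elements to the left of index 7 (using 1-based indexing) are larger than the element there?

The element at index 7 is 40.
Elements before it: 30, 23, 16, 27, 20, 12
None of them are larger than 40.

0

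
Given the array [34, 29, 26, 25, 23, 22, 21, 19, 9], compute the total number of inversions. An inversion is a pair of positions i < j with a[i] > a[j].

36

Count, for each position, how many later elements it exceeds:
34 → 29, 26, 25, 23, 22, 21, 19, 9 → 8
29 → 26, 25, 23, 22, 21, 19, 9 → 7
26 → 25, 23, 22, 21, 19, 9 → 6
25 → 23, 22, 21, 19, 9 → 5
23 → 22, 21, 19, 9 → 4
22 → 21, 19, 9 → 3
21 → 19, 9 → 2
19 → 9 → 1
9 → none → 0
Sum: 8 + 7 + 6 + 5 + 4 + 3 + 2 + 1 + 0 = 36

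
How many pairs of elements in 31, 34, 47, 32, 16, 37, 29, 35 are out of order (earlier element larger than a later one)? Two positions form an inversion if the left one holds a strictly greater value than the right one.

For each element, count later entries that are smaller:
31 → 16, 29 → 2
34 → 32, 16, 29 → 3
47 → 32, 16, 37, 29, 35 → 5
32 → 16, 29 → 2
16 → none → 0
37 → 29, 35 → 2
29 → none → 0
35 → none → 0
Sum: 2 + 3 + 5 + 2 + 0 + 2 + 0 + 0 = 14

14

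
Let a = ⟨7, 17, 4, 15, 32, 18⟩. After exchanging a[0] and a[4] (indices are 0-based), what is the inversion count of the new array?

Positions 0 and 4 hold 7 and 32; after swapping, the array is [32, 17, 4, 15, 7, 18].
Count, for each position, how many later elements it exceeds:
32 → 17, 4, 15, 7, 18 → 5
17 → 4, 15, 7 → 3
4 → none → 0
15 → 7 → 1
7 → none → 0
18 → none → 0
Sum: 5 + 3 + 0 + 1 + 0 + 0 = 9

9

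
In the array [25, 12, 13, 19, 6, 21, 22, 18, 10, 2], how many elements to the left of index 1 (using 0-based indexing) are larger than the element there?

1

The element at index 1 is 12.
Elements before it: 25
Those larger than 12: 25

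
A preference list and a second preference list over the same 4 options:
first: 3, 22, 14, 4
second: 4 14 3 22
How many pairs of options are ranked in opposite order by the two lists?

Assign each item its position (1..4) in the first ordering, then rewrite the second ordering as that position sequence:
positions: 3→1, 22→2, 14→3, 4→4
second ordering as positions: [4, 3, 1, 2]
Discordant pairs = inversions in this position sequence.
4: 3, 1, 2 → 3
3: 1, 2 → 2
1: 0
2: 0
Total: 3 + 2 + 0 + 0 = 5

There are 5 pairs.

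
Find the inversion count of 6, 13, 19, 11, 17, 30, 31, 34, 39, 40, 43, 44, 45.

3

Count, for each position, how many later elements it exceeds:
6 → none → 0
13 → 11 → 1
19 → 11, 17 → 2
11 → none → 0
17 → none → 0
30 → none → 0
31 → none → 0
34 → none → 0
39 → none → 0
40 → none → 0
43 → none → 0
44 → none → 0
45 → none → 0
Sum: 0 + 1 + 2 + 0 + 0 + 0 + 0 + 0 + 0 + 0 + 0 + 0 + 0 = 3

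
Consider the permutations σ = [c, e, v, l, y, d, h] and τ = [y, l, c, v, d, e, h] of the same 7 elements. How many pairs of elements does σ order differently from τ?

9

Assign each item its position (1..7) in the first ordering, then rewrite the second ordering as that position sequence:
positions: c→1, e→2, v→3, l→4, y→5, d→6, h→7
second ordering as positions: [5, 4, 1, 3, 6, 2, 7]
Discordant pairs = inversions in this position sequence.
5: 4, 1, 3, 2 → 4
4: 1, 3, 2 → 3
1: 0
3: 2 → 1
6: 2 → 1
2: 0
7: 0
Total: 4 + 3 + 0 + 1 + 1 + 0 + 0 = 9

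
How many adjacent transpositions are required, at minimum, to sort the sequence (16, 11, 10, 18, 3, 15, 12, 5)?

The minimum number of adjacent swaps to sort an array equals its inversion count, since every such swap removes exactly one inversion.
Count inversions — for each element, later elements that are smaller:
16: 11, 10, 3, 15, 12, 5 → 6
11: 10, 3, 5 → 3
10: 3, 5 → 2
18: 3, 15, 12, 5 → 4
3: none → 0
15: 12, 5 → 2
12: 5 → 1
5: none → 0
Total inversions: 6 + 3 + 2 + 4 + 0 + 2 + 1 + 0 = 18

18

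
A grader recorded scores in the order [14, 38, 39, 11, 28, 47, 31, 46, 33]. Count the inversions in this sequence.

For each element, count later entries that are smaller:
14 → 11 → 1
38 → 11, 28, 31, 33 → 4
39 → 11, 28, 31, 33 → 4
11 → none → 0
28 → none → 0
47 → 31, 46, 33 → 3
31 → none → 0
46 → 33 → 1
33 → none → 0
Sum: 1 + 4 + 4 + 0 + 0 + 3 + 0 + 1 + 0 = 13

13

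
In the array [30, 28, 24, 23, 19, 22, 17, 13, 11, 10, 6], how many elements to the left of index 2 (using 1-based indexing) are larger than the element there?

1

The element at index 2 is 28.
Elements before it: 30
Those larger than 28: 30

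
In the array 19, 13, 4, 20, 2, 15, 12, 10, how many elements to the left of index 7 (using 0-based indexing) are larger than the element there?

The element at index 7 is 10.
Elements before it: 19, 13, 4, 20, 2, 15, 12
Those larger than 10: 19, 13, 20, 15, 12

5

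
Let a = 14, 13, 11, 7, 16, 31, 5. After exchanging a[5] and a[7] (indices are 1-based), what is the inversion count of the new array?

Positions 5 and 7 hold 16 and 5; after swapping, the array is [14, 13, 11, 7, 5, 31, 16].
For each element, count later entries that are smaller:
14 → 13, 11, 7, 5 → 4
13 → 11, 7, 5 → 3
11 → 7, 5 → 2
7 → 5 → 1
5 → none → 0
31 → 16 → 1
16 → none → 0
Sum: 4 + 3 + 2 + 1 + 0 + 1 + 0 = 11

11 inversions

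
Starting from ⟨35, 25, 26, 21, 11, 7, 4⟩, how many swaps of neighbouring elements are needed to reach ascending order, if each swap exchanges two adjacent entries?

Each adjacent swap fixes exactly one inversion, so the minimum swap count equals the number of inversions.
Count inversions — for each element, later elements that are smaller:
35: 25, 26, 21, 11, 7, 4 → 6
25: 21, 11, 7, 4 → 4
26: 21, 11, 7, 4 → 4
21: 11, 7, 4 → 3
11: 7, 4 → 2
7: 4 → 1
4: none → 0
Total inversions: 6 + 4 + 4 + 3 + 2 + 1 + 0 = 20

20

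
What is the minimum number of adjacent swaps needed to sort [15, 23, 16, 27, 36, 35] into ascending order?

2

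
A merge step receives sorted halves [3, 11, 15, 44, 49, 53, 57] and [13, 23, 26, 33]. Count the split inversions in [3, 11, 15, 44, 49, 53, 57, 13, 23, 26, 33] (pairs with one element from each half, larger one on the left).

Take each right-half value and tally the left-half values above it:
r = 13: 15, 44, 49, 53, 57 → 5
r = 23: 44, 49, 53, 57 → 4
r = 26: 44, 49, 53, 57 → 4
r = 33: 44, 49, 53, 57 → 4
Cross-inversions: 5 + 4 + 4 + 4 = 17

17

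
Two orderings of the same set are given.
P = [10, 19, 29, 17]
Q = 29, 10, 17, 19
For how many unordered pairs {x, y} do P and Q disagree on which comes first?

Assign each item its position (1..4) in the first ordering, then rewrite the second ordering as that position sequence:
positions: 10→1, 19→2, 29→3, 17→4
second ordering as positions: [3, 1, 4, 2]
Discordant pairs = inversions in this position sequence.
3: 1, 2 → 2
1: 0
4: 2 → 1
2: 0
Total: 2 + 0 + 1 + 0 = 3

3 disagreeing pairs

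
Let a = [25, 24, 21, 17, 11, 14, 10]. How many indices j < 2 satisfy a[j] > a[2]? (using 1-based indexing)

1

The element at index 2 is 24.
Elements before it: 25
Those larger than 24: 25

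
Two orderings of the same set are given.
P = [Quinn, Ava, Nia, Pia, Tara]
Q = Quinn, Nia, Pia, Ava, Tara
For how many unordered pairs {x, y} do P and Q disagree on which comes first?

Disagreeing pairs: 2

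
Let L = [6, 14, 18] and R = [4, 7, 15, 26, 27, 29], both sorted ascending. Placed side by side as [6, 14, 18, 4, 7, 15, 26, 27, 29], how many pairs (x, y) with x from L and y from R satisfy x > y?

Take each right-half value and tally the left-half values above it:
r = 4: 6, 14, 18 → 3
r = 7: 14, 18 → 2
r = 15: 18 → 1
r = 26: none → 0
r = 27: none → 0
r = 29: none → 0
Cross-inversions: 3 + 2 + 1 + 0 + 0 + 0 = 6

Split inversions: 6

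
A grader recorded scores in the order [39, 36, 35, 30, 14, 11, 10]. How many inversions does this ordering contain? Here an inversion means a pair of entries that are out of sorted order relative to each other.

Sweep left to right; for each value list the smaller values that follow it:
39: 6
36: 5
35: 4
30: 3
14: 2
11: 1
10: 0
Sum: 6 + 5 + 4 + 3 + 2 + 1 + 0 = 21

21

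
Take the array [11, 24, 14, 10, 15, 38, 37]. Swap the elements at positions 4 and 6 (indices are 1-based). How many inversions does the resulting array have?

Positions 4 and 6 hold 10 and 38; after swapping, the array is [11, 24, 14, 38, 15, 10, 37].
Element-by-element contributions:
11 → 10 → 1
24 → 14, 15, 10 → 3
14 → 10 → 1
38 → 15, 10, 37 → 3
15 → 10 → 1
10 → none → 0
37 → none → 0
Sum: 1 + 3 + 1 + 3 + 1 + 0 + 0 = 9

9 inversions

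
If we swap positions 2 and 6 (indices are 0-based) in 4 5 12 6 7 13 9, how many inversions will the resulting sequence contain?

3

Positions 2 and 6 hold 12 and 9; after swapping, the array is [4, 5, 9, 6, 7, 13, 12].
Element-by-element contributions:
4: 0
5: 0
9: 2
6: 0
7: 0
13: 1
12: 0
Sum: 0 + 0 + 2 + 0 + 0 + 1 + 0 = 3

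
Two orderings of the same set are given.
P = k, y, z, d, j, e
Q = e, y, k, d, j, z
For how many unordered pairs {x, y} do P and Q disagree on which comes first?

Assign each item its position (1..6) in the first ordering, then rewrite the second ordering as that position sequence:
positions: k→1, y→2, z→3, d→4, j→5, e→6
second ordering as positions: [6, 2, 1, 4, 5, 3]
Discordant pairs = inversions in this position sequence.
6: 2, 1, 4, 5, 3 → 5
2: 1 → 1
1: 0
4: 3 → 1
5: 3 → 1
3: 0
Total: 5 + 1 + 0 + 1 + 1 + 0 = 8

Disagreeing pairs: 8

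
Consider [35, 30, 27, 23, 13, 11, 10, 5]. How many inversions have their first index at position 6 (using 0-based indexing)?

1

The element at index 6 is 10.
Elements after it: 5
Those smaller than 10: 5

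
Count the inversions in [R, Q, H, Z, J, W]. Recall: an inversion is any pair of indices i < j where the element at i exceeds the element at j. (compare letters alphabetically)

For each element, count later entries that are smaller:
R → Q, H, J → 3
Q → H, J → 2
H → none → 0
Z → J, W → 2
J → none → 0
W → none → 0
Sum: 3 + 2 + 0 + 2 + 0 + 0 = 7

7 inversions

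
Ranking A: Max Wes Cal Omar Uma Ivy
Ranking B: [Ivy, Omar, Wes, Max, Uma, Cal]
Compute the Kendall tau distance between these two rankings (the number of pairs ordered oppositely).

Assign each item its position (1..6) in the first ordering, then rewrite the second ordering as that position sequence:
positions: Max→1, Wes→2, Cal→3, Omar→4, Uma→5, Ivy→6
second ordering as positions: [6, 4, 2, 1, 5, 3]
Discordant pairs = inversions in this position sequence.
6: 4, 2, 1, 5, 3 → 5
4: 2, 1, 3 → 3
2: 1 → 1
1: 0
5: 3 → 1
3: 0
Total: 5 + 3 + 1 + 0 + 1 + 0 = 10

Discordant pairs: 10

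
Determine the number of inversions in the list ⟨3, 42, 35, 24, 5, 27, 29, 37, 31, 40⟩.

Count, for each position, how many later elements it exceeds:
3: 0
42: 8
35: 5
24: 1
5: 0
27: 0
29: 0
37: 1
31: 0
40: 0
Sum: 0 + 8 + 5 + 1 + 0 + 0 + 0 + 1 + 0 + 0 = 15

15 inversions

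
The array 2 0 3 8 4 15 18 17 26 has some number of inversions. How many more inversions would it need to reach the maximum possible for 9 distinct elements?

33 inversions short

Maximum inversions for 9 distinct elements is C(9, 2) = 9·8/2 = 36.
Current inversions — for each element, count later smaller elements:
2: 1
0: 0
3: 0
8: 1
4: 0
15: 0
18: 1
17: 0
26: 0
Current total: 1 + 0 + 0 + 1 + 0 + 0 + 1 + 0 + 0 = 3
Shortfall: 36 − 3 = 33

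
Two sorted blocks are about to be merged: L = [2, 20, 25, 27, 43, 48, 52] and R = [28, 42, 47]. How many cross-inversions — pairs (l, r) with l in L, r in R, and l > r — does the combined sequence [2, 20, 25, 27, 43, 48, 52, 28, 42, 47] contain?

Cross-inversions: 8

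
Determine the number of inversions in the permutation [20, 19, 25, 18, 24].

5

Out-of-order index pairs (0-indexed):
(0,1): 20 > 19
(0,3): 20 > 18
(1,3): 19 > 18
(2,3): 25 > 18
(2,4): 25 > 24
That's 5 pairs.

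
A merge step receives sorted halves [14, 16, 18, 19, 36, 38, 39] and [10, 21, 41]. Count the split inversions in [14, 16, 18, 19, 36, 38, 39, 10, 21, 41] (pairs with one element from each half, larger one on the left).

10 split inversions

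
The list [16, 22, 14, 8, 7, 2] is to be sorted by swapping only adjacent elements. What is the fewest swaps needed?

14

The minimum number of adjacent swaps to sort an array equals its inversion count, since every such swap removes exactly one inversion.
Count inversions — for each element, later elements that are smaller:
16: 14, 8, 7, 2 → 4
22: 14, 8, 7, 2 → 4
14: 8, 7, 2 → 3
8: 7, 2 → 2
7: 2 → 1
2: none → 0
Total inversions: 4 + 4 + 3 + 2 + 1 + 0 = 14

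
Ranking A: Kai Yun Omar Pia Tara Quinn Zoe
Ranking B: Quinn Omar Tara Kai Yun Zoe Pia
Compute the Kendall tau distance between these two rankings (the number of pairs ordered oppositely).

Assign each item its position (1..7) in the first ordering, then rewrite the second ordering as that position sequence:
positions: Kai→1, Yun→2, Omar→3, Pia→4, Tara→5, Quinn→6, Zoe→7
second ordering as positions: [6, 3, 5, 1, 2, 7, 4]
Discordant pairs = inversions in this position sequence.
6: 3, 5, 1, 2, 4 → 5
3: 1, 2 → 2
5: 1, 2, 4 → 3
1: 0
2: 0
7: 4 → 1
4: 0
Total: 5 + 2 + 3 + 0 + 0 + 1 + 0 = 11

11 discordant pairs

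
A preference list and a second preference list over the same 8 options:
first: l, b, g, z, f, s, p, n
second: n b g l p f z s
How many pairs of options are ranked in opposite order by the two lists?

Assign each item its position (1..8) in the first ordering, then rewrite the second ordering as that position sequence:
positions: l→1, b→2, g→3, z→4, f→5, s→6, p→7, n→8
second ordering as positions: [8, 2, 3, 1, 7, 5, 4, 6]
Discordant pairs = inversions in this position sequence.
8: 2, 3, 1, 7, 5, 4, 6 → 7
2: 1 → 1
3: 1 → 1
1: 0
7: 5, 4, 6 → 3
5: 4 → 1
4: 0
6: 0
Total: 7 + 1 + 1 + 0 + 3 + 1 + 0 + 0 = 13

Pairs: 13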